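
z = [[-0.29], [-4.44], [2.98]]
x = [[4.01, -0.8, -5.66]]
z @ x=[[-1.16, 0.23, 1.64], [-17.80, 3.55, 25.13], [11.95, -2.38, -16.87]]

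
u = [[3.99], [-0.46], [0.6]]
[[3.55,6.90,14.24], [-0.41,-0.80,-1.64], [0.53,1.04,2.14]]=u @ [[0.89, 1.73, 3.57]]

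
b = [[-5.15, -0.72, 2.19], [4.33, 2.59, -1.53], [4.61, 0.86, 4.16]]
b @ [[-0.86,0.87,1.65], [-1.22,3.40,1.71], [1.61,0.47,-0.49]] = [[8.83, -5.90, -10.80], [-9.35, 11.85, 12.32], [1.68, 8.89, 7.04]]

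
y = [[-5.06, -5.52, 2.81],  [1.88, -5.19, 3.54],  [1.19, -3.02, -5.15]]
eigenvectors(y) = [[-0.87+0.00j,(0.7+0j),0.70-0.00j], [-0.05+0.00j,(0.1-0.59j),(0.1+0.59j)], [0.49+0.00j,0.40-0.04j,0.40+0.04j]]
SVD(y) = [[0.82,  0.02,  -0.58], [0.57,  -0.15,  0.81], [-0.07,  -0.99,  -0.13]] @ diag([9.199580511340086, 6.089769482361953, 4.72373010099696]) @ [[-0.34,-0.79,0.51], [-0.25,0.60,0.76], [0.9,-0.13,0.41]]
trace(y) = -15.40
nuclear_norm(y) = 20.01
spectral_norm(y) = 9.20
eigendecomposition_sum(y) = [[(-3.49+0j),(-0.38+0j),6.15+0.00j],  [(-0.2+0j),(-0.02+0j),0.36+0.00j],  [(1.95-0j),(0.21-0j),(-3.45-0j)]] + [[(-0.79+1.37j), (-2.57-2.64j), (-1.67+2.17j)], [(1.04+0.85j), -2.58+1.79j, (1.59+1.71j)], [(-0.38+0.83j), -1.62-1.39j, (-0.85+1.33j)]] + [[(-0.79-1.37j), -2.57+2.64j, (-1.67-2.17j)], [1.04-0.85j, (-2.58-1.79j), 1.59-1.71j], [(-0.38-0.83j), (-1.62+1.39j), -0.85-1.33j]]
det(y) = -264.64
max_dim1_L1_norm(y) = 13.39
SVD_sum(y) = [[-2.57, -5.94, 3.83], [-1.80, -4.16, 2.67], [0.22, 0.51, -0.33]] + [[-0.03, 0.07, 0.09], [0.23, -0.54, -0.68], [1.53, -3.61, -4.57]] + [[-2.46, 0.35, -1.1], [3.45, -0.5, 1.55], [-0.56, 0.08, -0.25]]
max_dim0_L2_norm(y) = 8.16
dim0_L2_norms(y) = [5.53, 8.16, 6.85]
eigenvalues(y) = [(-6.96+0j), (-4.22+4.5j), (-4.22-4.5j)]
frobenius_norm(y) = 12.00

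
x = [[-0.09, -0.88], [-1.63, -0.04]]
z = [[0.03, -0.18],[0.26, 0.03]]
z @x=[[0.29, -0.02], [-0.07, -0.23]]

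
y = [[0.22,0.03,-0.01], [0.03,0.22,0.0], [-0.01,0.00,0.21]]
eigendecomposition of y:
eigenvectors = [[0.71,0.70,-0.10], [0.68,-0.65,0.34], [-0.17,0.31,0.93]]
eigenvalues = [0.25, 0.19, 0.21]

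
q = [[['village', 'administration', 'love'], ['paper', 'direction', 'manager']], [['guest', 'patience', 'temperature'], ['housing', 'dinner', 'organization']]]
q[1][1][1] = 'dinner'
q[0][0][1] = 'administration'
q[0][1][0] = 'paper'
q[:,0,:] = [['village', 'administration', 'love'], ['guest', 'patience', 'temperature']]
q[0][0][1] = 'administration'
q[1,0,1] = 'patience'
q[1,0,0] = 'guest'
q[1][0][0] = 'guest'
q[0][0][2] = 'love'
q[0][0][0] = 'village'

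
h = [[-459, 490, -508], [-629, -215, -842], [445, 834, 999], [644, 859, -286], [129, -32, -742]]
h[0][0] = -459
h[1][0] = -629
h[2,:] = [445, 834, 999]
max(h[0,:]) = 490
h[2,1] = 834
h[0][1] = 490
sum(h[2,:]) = 2278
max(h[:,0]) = 644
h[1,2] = -842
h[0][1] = 490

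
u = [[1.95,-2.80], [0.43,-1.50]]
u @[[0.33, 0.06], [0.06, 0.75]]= [[0.48, -1.98], [0.05, -1.10]]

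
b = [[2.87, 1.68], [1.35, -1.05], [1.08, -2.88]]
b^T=[[2.87, 1.35, 1.08], [1.68, -1.05, -2.88]]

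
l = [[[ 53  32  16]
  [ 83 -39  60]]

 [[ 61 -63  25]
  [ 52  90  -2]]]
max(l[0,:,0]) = 83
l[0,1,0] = 83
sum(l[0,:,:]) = 205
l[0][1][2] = 60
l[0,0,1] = 32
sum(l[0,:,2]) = 76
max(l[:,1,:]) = 90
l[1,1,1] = 90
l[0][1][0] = 83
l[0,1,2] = 60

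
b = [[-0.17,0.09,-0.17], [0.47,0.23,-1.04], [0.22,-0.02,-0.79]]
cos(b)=[[0.98, -0.00, -0.03], [0.09, 0.94, -0.24], [0.10, -0.01, 0.71]]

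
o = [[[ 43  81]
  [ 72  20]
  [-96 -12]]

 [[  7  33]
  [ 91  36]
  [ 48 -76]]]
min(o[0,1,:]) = 20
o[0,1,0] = 72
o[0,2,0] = -96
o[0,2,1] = -12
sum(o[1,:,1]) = -7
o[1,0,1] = 33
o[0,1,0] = 72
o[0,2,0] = -96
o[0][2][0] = -96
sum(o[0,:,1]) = 89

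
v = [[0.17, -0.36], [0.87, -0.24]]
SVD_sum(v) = [[0.27, -0.1], [0.84, -0.32]] + [[-0.1, -0.26], [0.03, 0.08]]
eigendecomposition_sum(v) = [[(0.08+0.27j), -0.18-0.01j], [(0.44+0.03j), -0.12+0.25j]] + [[0.08-0.27j, -0.18+0.01j], [0.44-0.03j, (-0.12-0.25j)]]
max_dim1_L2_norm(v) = 0.9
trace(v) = -0.07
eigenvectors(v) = [[(0.2+0.5j), 0.20-0.50j], [(0.84+0j), (0.84-0j)]]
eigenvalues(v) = [(-0.04+0.52j), (-0.04-0.52j)]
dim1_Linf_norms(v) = [0.36, 0.87]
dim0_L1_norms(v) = [1.04, 0.6]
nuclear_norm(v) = 1.23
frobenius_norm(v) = 0.99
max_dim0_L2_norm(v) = 0.89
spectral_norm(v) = 0.94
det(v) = 0.27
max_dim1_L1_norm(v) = 1.11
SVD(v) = [[-0.31, -0.95], [-0.95, 0.31]] @ diag([0.9431800928305356, 0.2888101668712202]) @ [[-0.93, 0.36], [0.36, 0.93]]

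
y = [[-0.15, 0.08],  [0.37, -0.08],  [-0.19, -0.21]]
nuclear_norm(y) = 0.68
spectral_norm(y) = 0.44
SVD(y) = [[-0.34, 0.33], [0.84, -0.32], [-0.42, -0.89]] @ diag([0.4421773945317157, 0.23849350466028119]) @ [[1.0, -0.01], [0.01, 1.0]]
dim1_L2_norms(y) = [0.17, 0.38, 0.28]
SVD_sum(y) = [[-0.15, 0.00], [0.37, -0.00], [-0.19, 0.0]] + [[0.00, 0.08], [-0.00, -0.08], [-0.00, -0.21]]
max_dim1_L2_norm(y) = 0.38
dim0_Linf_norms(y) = [0.37, 0.21]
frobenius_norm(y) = 0.50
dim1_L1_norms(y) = [0.23, 0.45, 0.4]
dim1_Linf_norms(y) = [0.15, 0.37, 0.21]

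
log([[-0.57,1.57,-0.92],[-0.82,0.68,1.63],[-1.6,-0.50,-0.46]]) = [[(0.56+1.46j), 0.72-0.58j, (0.32+1.54j)],[-0.83-0.43j, 0.62+0.17j, (0.83-0.46j)],[-0.21+1.43j, (-0.69-0.57j), 0.67+1.51j]]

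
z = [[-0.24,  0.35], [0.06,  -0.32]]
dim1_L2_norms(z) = [0.42, 0.33]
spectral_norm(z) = 0.52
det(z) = 0.06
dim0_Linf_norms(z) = [0.24, 0.35]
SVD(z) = [[-0.80, 0.6], [0.60, 0.80]] @ diag([0.5241832862506054, 0.10645131476649702]) @ [[0.44, -0.90], [-0.90, -0.44]]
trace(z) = -0.56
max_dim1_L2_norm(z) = 0.42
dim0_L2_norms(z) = [0.25, 0.47]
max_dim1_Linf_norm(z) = 0.35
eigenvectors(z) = [[0.95, -0.88], [0.30, 0.48]]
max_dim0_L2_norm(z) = 0.47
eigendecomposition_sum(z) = [[-0.08, -0.15], [-0.03, -0.05]] + [[-0.16, 0.5], [0.09, -0.27]]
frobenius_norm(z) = 0.53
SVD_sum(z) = [[-0.18, 0.38], [0.14, -0.28]] + [[-0.06, -0.03], [-0.08, -0.04]]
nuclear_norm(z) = 0.63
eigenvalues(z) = [-0.13, -0.43]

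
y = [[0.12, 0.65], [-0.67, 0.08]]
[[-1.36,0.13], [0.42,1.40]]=y @ [[-0.86, -2.02], [-1.93, 0.57]]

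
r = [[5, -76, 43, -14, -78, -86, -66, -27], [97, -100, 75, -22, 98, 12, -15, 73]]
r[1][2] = 75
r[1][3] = -22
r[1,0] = 97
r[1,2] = 75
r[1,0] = 97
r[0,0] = 5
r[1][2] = 75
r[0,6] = -66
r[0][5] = -86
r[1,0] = 97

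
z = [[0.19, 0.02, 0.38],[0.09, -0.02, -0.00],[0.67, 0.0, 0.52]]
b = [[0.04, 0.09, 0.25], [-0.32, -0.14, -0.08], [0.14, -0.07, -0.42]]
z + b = [[0.23, 0.11, 0.63], [-0.23, -0.16, -0.08], [0.81, -0.07, 0.10]]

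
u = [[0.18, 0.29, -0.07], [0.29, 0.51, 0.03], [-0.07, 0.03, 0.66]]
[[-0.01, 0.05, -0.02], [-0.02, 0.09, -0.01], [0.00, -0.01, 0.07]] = u @ [[0.27, -0.19, 0.04], [-0.19, 0.28, -0.05], [0.04, -0.05, 0.11]]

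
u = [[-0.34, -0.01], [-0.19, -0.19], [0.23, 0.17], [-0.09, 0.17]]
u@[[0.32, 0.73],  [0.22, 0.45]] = [[-0.11, -0.25], [-0.10, -0.22], [0.11, 0.24], [0.01, 0.01]]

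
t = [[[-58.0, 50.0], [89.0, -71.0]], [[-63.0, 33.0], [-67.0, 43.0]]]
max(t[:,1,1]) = 43.0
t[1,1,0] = -67.0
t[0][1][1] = -71.0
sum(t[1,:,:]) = -54.0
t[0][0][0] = -58.0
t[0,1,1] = -71.0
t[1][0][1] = 33.0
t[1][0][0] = -63.0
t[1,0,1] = 33.0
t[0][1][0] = 89.0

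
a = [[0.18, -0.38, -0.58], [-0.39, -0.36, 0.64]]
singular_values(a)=[0.96, 0.53]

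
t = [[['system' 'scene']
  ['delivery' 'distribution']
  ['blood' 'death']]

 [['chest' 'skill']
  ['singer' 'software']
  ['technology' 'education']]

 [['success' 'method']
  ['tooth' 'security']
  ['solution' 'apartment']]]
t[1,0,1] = 'skill'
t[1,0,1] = 'skill'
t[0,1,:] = ['delivery', 'distribution']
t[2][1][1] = 'security'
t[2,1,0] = 'tooth'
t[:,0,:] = [['system', 'scene'], ['chest', 'skill'], ['success', 'method']]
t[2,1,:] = ['tooth', 'security']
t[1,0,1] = 'skill'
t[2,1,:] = ['tooth', 'security']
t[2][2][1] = 'apartment'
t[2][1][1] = 'security'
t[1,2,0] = 'technology'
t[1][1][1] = 'software'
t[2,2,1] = 'apartment'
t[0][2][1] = 'death'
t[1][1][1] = 'software'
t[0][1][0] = 'delivery'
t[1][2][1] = 'education'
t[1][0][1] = 'skill'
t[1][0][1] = 'skill'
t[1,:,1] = ['skill', 'software', 'education']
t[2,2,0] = 'solution'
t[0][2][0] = 'blood'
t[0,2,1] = 'death'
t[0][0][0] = 'system'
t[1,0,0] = 'chest'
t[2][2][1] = 'apartment'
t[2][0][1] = 'method'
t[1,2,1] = 'education'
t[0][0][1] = 'scene'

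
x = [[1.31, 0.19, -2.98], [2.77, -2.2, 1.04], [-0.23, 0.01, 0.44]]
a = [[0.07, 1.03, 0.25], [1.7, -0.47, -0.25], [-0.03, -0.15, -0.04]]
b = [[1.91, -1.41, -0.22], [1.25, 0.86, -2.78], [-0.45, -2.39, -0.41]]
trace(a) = -0.44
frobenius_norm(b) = 4.67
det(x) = -0.13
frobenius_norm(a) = 2.08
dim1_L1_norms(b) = [3.54, 4.89, 3.25]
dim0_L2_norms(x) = [3.07, 2.21, 3.19]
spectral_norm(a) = 1.81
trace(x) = -0.45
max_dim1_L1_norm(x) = 6.01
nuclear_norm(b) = 7.79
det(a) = 0.01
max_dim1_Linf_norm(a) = 1.7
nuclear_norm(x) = 7.00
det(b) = -15.28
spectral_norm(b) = 3.28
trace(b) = 2.36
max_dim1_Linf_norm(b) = 2.78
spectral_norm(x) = 3.69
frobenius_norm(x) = 4.95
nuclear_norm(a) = 2.84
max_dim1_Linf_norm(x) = 2.98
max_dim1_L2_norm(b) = 3.17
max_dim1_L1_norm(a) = 2.42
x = a @ b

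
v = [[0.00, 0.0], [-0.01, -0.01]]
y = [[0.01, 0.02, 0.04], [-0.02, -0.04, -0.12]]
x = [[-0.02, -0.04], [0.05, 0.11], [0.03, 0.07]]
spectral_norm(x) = 0.15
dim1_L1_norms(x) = [0.06, 0.16, 0.1]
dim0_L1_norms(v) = [0.01, 0.01]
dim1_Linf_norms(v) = [0.0, 0.01]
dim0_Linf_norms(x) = [0.05, 0.11]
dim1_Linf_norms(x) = [0.04, 0.11, 0.07]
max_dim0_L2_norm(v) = 0.01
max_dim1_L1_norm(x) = 0.16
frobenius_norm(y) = 0.14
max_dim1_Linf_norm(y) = 0.12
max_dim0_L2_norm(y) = 0.13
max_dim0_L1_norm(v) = 0.01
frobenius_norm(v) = 0.01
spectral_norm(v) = 0.01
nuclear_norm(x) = 0.15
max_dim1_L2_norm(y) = 0.13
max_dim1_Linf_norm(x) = 0.11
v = y @ x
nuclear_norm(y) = 0.14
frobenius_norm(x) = 0.15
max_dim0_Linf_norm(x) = 0.11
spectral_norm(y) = 0.14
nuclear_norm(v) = 0.01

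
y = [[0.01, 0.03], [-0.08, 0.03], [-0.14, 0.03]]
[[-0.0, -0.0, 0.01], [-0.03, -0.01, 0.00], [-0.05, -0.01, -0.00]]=y @ [[0.35, 0.06, 0.07], [-0.19, -0.06, 0.29]]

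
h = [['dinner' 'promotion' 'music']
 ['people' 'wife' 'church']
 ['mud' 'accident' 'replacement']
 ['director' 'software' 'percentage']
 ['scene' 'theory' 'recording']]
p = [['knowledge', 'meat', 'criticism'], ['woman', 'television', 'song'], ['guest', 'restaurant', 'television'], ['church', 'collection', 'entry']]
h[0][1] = 'promotion'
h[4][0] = 'scene'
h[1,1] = 'wife'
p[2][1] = 'restaurant'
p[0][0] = 'knowledge'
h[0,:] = ['dinner', 'promotion', 'music']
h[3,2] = 'percentage'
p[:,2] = ['criticism', 'song', 'television', 'entry']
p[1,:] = ['woman', 'television', 'song']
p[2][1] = 'restaurant'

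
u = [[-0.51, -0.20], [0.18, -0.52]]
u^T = [[-0.51, 0.18], [-0.20, -0.52]]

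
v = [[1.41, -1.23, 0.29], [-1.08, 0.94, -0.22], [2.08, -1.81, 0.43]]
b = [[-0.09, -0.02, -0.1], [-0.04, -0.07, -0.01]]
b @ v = [[-0.31, 0.27, -0.06], [-0.00, 0.0, -0.0]]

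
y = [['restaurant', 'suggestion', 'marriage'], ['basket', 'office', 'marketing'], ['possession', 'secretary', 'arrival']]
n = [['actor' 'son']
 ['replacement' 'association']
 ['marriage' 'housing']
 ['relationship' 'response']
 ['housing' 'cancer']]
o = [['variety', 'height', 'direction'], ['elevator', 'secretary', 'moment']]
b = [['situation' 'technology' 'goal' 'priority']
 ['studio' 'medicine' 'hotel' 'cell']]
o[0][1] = 'height'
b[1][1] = 'medicine'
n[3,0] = 'relationship'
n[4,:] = ['housing', 'cancer']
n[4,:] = ['housing', 'cancer']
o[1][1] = 'secretary'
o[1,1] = 'secretary'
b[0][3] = 'priority'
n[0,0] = 'actor'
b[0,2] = 'goal'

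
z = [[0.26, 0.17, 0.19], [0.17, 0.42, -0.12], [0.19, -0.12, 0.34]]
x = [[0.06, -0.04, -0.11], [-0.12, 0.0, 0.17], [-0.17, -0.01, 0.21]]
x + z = [[0.32,0.13,0.08], [0.05,0.42,0.05], [0.02,-0.13,0.55]]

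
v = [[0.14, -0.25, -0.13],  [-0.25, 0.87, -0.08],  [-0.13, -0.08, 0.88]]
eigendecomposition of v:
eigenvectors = [[-0.94,-0.3,0.18], [-0.30,0.44,-0.85], [-0.17,0.85,0.5]]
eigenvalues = [0.04, 0.88, 0.97]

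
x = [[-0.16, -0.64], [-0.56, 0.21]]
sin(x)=[[-0.15, -0.6],[-0.52, 0.19]]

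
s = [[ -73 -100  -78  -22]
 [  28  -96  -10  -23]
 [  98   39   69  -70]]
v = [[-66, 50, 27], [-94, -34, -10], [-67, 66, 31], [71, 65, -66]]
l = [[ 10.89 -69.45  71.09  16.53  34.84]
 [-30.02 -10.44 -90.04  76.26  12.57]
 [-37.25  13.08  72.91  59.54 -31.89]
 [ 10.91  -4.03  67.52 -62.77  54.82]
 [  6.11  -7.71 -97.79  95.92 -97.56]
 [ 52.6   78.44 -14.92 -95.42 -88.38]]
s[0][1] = -100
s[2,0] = 98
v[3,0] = 71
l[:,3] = [16.53, 76.26, 59.54, -62.77, 95.92, -95.42]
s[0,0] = -73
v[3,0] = 71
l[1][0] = -30.02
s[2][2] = 69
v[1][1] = -34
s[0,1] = -100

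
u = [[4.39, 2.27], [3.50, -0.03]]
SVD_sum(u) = [[4.63, 1.54], [3.14, 1.05]] + [[-0.24, 0.73], [0.36, -1.08]]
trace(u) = 4.36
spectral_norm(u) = 5.90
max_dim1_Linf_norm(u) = 4.39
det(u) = -8.08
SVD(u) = [[-0.83,-0.56], [-0.56,0.83]] @ diag([5.899276653552252, 1.3691000565529696]) @ [[-0.95, -0.32], [0.32, -0.95]]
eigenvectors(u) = [[0.86,-0.36], [0.52,0.93]]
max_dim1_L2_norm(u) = 4.94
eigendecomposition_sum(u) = [[4.66,1.83], [2.82,1.10]] + [[-0.27, 0.44],[0.68, -1.13]]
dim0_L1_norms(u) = [7.89, 2.3]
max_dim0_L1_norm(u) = 7.89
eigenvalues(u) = [5.76, -1.4]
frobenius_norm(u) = 6.06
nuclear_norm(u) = 7.27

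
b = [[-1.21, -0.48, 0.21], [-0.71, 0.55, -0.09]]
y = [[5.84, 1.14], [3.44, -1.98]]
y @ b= [[-7.88, -2.18, 1.12], [-2.76, -2.74, 0.90]]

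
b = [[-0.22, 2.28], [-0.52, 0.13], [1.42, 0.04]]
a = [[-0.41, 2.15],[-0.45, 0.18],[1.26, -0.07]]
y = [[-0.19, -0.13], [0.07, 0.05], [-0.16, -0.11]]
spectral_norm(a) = 2.24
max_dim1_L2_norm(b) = 2.29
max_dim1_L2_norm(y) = 0.23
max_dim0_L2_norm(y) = 0.26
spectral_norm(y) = 0.31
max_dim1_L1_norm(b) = 2.5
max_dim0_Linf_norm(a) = 2.15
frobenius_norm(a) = 2.57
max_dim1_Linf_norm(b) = 2.28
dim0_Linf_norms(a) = [1.26, 2.15]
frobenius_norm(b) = 2.75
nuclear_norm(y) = 0.31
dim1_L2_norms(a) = [2.19, 0.48, 1.26]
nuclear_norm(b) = 3.80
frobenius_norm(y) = 0.31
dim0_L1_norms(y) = [0.42, 0.29]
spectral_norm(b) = 2.30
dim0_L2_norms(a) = [1.4, 2.16]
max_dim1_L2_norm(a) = 2.19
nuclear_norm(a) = 3.50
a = b + y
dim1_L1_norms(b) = [2.5, 0.65, 1.46]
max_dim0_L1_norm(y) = 0.42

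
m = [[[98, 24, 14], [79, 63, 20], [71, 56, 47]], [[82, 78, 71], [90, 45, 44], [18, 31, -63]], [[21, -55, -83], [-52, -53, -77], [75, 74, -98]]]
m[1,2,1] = 31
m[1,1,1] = 45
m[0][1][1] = 63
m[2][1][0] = -52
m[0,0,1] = 24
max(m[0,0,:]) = 98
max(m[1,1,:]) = 90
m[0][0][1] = 24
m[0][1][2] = 20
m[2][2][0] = 75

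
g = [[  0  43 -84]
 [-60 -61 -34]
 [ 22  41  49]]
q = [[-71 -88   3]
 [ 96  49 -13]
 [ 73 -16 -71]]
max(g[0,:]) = 43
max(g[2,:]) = 49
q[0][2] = 3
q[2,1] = -16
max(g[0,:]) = 43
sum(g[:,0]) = -38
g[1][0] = -60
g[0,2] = -84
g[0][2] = -84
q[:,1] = [-88, 49, -16]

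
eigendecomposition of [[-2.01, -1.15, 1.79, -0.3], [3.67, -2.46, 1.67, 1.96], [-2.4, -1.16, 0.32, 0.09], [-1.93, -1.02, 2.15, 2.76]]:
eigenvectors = [[-0.12+0.00j,-0.16-0.38j,(-0.16+0.38j),-0.00+0.00j],[(0.28+0j),(-0.76+0j),(-0.76-0j),-0.84+0.00j],[0.02+0.00j,(0.06-0.44j),0.06+0.44j,(-0.53+0j)],[(0.95+0j),-0.21-0.11j,(-0.21+0.11j),0.06+0.00j]]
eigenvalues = [(2.75+0j), (-1.3+3.07j), (-1.3-3.07j), (-1.54+0j)]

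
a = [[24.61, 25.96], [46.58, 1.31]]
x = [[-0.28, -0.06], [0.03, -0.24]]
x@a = [[-9.69, -7.35], [-10.44, 0.46]]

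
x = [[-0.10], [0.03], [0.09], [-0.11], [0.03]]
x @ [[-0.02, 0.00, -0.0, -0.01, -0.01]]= [[0.00, 0.00, 0.0, 0.0, 0.00], [-0.0, 0.00, 0.0, -0.0, -0.00], [-0.00, 0.0, 0.0, -0.00, -0.00], [0.0, 0.00, 0.0, 0.0, 0.00], [-0.00, 0.00, 0.0, -0.0, -0.0]]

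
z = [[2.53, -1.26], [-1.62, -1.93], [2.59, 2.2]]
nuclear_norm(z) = 6.96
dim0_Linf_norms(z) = [2.59, 2.2]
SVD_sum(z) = [[1.26, 0.78],[-2.03, -1.26],[2.86, 1.77]] + [[1.27,-2.04], [0.41,-0.67], [-0.27,0.43]]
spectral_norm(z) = 4.39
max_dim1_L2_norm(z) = 3.4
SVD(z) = [[-0.34,-0.93], [0.55,-0.30], [-0.77,0.20]] @ diag([4.385502713429469, 2.579392554556743]) @ [[-0.85, -0.53],[-0.53, 0.85]]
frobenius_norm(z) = 5.09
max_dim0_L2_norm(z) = 3.97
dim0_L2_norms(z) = [3.97, 3.19]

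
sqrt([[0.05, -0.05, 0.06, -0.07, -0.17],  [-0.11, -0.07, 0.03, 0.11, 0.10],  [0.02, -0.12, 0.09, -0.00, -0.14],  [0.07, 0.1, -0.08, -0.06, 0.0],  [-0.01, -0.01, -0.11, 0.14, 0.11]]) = [[0.43+0.45j,(-0.03+0.35j),(-0.11-0.33j),-0.05-0.20j,-0.23-0.02j], [(-0.36+0.23j),-0.15+0.18j,0.20-0.16j,(0.15-0.08j),0.20-0.01j], [(0.04+0.62j),-0.34+0.48j,0.26-0.44j,(0.13-0.26j),(-0.1-0.03j)], [0.29-0.29j,0.26-0.21j,-0.32+0.22j,(-0.11+0.14j),(-0.05+0.01j)], [0.61j,(-0.13+0.46j),(-0.13-0.45j),(0.4-0.27j),0.37-0.02j]]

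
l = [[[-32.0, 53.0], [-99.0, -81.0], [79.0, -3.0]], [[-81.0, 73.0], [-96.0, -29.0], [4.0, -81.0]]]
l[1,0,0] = -81.0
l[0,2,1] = -3.0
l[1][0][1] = 73.0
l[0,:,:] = [[-32.0, 53.0], [-99.0, -81.0], [79.0, -3.0]]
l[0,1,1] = -81.0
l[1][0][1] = 73.0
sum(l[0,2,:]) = 76.0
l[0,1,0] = -99.0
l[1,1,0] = -96.0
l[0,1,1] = -81.0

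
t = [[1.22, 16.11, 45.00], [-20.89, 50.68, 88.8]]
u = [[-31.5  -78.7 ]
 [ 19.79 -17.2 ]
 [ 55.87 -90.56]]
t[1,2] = 88.8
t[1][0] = -20.89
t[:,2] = [45.0, 88.8]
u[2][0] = 55.87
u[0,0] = -31.5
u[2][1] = -90.56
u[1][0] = 19.79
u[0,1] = -78.7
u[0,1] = -78.7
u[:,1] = [-78.7, -17.2, -90.56]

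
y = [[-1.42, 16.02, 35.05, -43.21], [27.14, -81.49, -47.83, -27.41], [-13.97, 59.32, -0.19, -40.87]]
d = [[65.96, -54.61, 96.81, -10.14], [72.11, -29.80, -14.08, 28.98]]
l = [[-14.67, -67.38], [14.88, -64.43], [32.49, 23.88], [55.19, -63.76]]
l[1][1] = -64.43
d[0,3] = -10.14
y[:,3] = [-43.21, -27.41, -40.87]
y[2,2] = -0.19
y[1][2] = -47.83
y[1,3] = -27.41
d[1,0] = 72.11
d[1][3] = 28.98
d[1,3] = 28.98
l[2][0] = 32.49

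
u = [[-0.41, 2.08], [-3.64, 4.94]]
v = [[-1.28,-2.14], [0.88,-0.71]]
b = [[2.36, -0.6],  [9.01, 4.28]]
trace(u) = 4.53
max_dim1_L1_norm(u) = 8.58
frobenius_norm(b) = 10.27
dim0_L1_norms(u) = [4.05, 7.02]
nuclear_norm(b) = 11.68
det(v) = 2.79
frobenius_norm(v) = 2.74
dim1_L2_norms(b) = [2.44, 9.97]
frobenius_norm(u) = 6.49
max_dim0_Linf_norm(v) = 2.14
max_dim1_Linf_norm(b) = 9.01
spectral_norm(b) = 10.15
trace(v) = -1.99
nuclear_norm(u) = 7.30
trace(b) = 6.64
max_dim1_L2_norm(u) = 6.14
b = u @ v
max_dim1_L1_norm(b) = 13.29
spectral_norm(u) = 6.43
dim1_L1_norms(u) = [2.49, 8.58]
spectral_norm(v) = 2.50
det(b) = 15.51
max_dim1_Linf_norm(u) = 4.94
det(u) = 5.55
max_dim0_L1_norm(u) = 7.02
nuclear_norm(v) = 3.62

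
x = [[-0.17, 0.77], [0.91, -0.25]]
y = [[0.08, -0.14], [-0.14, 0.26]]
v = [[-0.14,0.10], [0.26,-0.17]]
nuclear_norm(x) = 1.68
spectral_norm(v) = 0.36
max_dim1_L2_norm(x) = 0.94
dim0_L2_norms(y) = [0.16, 0.3]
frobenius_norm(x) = 1.23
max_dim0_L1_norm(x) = 1.08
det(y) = 0.00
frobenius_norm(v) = 0.36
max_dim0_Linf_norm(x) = 0.91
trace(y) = 0.34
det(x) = -0.66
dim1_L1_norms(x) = [0.94, 1.16]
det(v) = -0.00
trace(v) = -0.31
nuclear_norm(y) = 0.34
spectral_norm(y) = 0.34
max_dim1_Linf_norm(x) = 0.91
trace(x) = -0.42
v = y @ x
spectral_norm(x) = 1.06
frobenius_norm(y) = 0.34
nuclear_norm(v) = 0.36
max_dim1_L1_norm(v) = 0.43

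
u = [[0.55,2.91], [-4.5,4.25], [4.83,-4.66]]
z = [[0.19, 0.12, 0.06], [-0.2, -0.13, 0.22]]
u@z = [[-0.48, -0.31, 0.67], [-1.70, -1.09, 0.66], [1.85, 1.19, -0.74]]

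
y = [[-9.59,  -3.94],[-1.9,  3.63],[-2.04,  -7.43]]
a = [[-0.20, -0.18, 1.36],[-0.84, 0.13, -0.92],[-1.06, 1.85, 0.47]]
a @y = [[-0.51, -9.97], [9.69, 10.62], [5.69, 7.4]]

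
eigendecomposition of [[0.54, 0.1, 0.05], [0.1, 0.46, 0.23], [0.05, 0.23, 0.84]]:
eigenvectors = [[-0.21, -0.92, 0.33], [-0.44, -0.21, -0.87], [-0.88, 0.32, 0.36]]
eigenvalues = [0.97, 0.55, 0.33]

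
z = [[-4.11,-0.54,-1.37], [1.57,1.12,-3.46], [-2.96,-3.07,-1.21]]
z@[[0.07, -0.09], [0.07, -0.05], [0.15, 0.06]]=[[-0.53,0.31], [-0.33,-0.4], [-0.6,0.35]]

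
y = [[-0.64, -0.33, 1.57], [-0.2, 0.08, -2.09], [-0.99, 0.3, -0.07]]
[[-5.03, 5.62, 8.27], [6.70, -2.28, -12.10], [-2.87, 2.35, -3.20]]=y @ [[1.67, -3.63, 1.99], [-4.88, -3.86, -2.81], [-3.55, 1.29, 5.49]]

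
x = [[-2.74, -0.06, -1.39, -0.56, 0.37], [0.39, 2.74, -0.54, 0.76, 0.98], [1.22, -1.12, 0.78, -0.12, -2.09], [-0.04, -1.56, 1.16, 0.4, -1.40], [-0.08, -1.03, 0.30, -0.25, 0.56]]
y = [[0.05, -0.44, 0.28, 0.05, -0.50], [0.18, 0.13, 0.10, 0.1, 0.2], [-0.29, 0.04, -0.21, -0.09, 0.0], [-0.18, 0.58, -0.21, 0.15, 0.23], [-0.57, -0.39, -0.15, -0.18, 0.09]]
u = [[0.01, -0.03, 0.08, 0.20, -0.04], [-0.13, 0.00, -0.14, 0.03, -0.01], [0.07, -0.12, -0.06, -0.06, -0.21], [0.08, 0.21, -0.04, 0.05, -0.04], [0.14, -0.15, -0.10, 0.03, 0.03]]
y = u @ x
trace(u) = 0.03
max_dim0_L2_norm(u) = 0.29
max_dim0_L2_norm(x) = 3.5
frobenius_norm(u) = 0.52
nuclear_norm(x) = 10.23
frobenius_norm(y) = 1.34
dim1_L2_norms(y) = [0.73, 0.33, 0.37, 0.7, 0.73]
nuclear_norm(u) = 1.13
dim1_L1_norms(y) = [1.32, 0.71, 0.63, 1.35, 1.38]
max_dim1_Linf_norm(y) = 0.58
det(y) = -0.00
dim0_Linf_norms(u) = [0.14, 0.21, 0.14, 0.2, 0.21]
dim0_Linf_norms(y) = [0.57, 0.58, 0.28, 0.18, 0.5]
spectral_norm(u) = 0.31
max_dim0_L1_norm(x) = 6.51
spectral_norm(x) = 4.53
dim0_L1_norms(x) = [4.47, 6.51, 4.17, 2.09, 5.4]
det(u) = 0.00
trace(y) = 0.21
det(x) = 0.00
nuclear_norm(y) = 2.31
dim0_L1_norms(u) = [0.43, 0.51, 0.42, 0.37, 0.33]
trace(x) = 1.74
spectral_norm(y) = 1.00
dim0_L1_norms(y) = [1.27, 1.58, 0.95, 0.57, 1.02]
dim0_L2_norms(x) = [3.03, 3.5, 2.07, 1.06, 2.78]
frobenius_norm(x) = 5.88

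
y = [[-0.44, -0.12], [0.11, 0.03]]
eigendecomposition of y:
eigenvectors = [[-0.97, 0.26], [0.24, -0.96]]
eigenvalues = [-0.41, -0.0]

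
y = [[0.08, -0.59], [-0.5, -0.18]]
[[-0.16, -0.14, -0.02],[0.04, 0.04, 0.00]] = y@[[-0.17,-0.16,-0.02], [0.24,0.22,0.03]]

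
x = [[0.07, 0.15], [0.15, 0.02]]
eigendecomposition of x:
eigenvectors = [[0.76,-0.65],[0.65,0.76]]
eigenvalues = [0.2, -0.11]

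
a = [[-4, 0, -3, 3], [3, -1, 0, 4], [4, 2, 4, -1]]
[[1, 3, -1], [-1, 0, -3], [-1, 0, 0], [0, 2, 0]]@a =[[1, -5, -7, 16], [-8, -6, -9, 0], [4, 0, 3, -3], [6, -2, 0, 8]]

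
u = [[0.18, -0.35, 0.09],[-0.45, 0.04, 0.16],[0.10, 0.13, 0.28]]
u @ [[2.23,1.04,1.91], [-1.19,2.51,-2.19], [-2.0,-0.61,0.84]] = [[0.64, -0.75, 1.19], [-1.37, -0.47, -0.81], [-0.49, 0.26, 0.14]]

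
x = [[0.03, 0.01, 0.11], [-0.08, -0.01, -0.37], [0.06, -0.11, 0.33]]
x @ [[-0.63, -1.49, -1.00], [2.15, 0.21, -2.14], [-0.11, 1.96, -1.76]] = [[-0.01, 0.17, -0.24], [0.07, -0.61, 0.75], [-0.31, 0.53, -0.41]]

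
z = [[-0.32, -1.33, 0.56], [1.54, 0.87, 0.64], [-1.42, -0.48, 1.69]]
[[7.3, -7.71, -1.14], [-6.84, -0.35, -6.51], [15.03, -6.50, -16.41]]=z @ [[-4.72, -1.30, 1.61], [-2.59, 4.58, -3.46], [4.19, -3.64, -9.34]]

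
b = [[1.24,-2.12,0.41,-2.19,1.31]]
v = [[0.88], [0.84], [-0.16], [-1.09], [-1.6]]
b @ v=[[-0.46]]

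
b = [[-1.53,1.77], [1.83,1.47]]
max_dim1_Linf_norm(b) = 1.83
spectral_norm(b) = 2.39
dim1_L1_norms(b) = [3.3, 3.3]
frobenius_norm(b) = 3.31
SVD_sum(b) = [[-1.61, 0.07], [1.76, -0.08]] + [[0.08, 1.70],[0.07, 1.55]]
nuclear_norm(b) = 4.69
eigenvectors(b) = [[-0.9, -0.42], [0.43, -0.91]]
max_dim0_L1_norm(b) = 3.36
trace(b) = -0.06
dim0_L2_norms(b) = [2.39, 2.3]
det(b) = -5.49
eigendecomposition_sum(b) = [[-1.95, 0.9], [0.93, -0.43]] + [[0.42, 0.87], [0.90, 1.9]]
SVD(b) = [[-0.67, 0.74], [0.74, 0.67]] @ diag([2.385501309643189, 2.300648495900804]) @ [[1.0, -0.05], [0.05, 1.00]]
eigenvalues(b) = [-2.37, 2.31]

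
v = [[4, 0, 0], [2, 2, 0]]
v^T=[[4, 2], [0, 2], [0, 0]]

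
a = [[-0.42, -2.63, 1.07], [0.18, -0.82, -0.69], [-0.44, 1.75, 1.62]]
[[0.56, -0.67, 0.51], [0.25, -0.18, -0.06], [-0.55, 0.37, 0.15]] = a @ [[0.44, -0.26, 0.06],[-0.26, 0.25, -0.11],[0.06, -0.11, 0.23]]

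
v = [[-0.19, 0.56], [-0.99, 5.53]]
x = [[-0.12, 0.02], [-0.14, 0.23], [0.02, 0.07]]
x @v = [[0.00, 0.04], [-0.20, 1.19], [-0.07, 0.40]]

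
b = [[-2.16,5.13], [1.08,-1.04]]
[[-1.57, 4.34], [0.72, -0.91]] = b@[[0.63, -0.04], [-0.04, 0.83]]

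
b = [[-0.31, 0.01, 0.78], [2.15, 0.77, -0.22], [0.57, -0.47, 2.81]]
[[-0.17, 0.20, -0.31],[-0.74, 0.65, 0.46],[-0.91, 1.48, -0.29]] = b @ [[-0.27, 0.40, 0.35], [-0.30, -0.15, -0.45], [-0.32, 0.42, -0.25]]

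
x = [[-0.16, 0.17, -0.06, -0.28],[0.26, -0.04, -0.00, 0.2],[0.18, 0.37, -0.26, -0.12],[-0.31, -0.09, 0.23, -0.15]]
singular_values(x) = [0.61, 0.54, 0.08, 0.03]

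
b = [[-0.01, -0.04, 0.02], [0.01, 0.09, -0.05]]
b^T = [[-0.01, 0.01],[-0.04, 0.09],[0.02, -0.05]]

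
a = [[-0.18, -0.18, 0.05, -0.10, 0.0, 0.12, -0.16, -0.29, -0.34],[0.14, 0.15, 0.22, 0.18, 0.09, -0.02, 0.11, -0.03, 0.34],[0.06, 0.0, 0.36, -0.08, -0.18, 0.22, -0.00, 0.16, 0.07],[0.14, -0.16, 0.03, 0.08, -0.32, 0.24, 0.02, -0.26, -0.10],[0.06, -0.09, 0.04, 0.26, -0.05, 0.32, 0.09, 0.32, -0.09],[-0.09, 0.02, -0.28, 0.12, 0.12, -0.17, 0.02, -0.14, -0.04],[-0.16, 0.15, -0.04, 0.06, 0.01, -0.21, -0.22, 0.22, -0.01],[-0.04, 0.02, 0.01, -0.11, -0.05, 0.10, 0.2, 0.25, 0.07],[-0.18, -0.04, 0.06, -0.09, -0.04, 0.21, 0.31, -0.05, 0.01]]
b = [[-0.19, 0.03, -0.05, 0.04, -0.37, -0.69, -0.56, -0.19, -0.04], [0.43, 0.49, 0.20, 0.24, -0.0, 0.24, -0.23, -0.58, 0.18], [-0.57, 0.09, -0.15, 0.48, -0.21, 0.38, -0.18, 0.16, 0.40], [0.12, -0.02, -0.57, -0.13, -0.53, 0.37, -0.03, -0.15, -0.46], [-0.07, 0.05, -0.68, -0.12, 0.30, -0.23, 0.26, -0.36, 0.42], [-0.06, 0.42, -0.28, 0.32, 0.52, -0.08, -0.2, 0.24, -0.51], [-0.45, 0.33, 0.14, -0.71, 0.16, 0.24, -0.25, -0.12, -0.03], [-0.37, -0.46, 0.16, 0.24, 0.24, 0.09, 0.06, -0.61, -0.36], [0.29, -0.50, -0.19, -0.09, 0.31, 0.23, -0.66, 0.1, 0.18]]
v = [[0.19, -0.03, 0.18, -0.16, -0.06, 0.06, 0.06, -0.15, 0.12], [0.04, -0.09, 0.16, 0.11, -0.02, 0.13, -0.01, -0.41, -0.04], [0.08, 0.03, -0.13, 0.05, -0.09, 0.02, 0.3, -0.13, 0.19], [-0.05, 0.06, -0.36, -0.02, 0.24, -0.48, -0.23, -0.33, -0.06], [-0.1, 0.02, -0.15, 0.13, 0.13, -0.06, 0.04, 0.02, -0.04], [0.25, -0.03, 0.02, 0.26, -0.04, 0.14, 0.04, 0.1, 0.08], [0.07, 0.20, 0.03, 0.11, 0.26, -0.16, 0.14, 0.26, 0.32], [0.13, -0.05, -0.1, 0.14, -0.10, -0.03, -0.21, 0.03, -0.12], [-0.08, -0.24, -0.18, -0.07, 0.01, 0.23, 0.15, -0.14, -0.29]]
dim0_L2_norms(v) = [0.38, 0.34, 0.52, 0.4, 0.41, 0.59, 0.49, 0.64, 0.51]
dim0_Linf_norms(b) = [0.57, 0.5, 0.68, 0.71, 0.53, 0.69, 0.66, 0.61, 0.51]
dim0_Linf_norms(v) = [0.25, 0.24, 0.36, 0.26, 0.26, 0.48, 0.3, 0.41, 0.32]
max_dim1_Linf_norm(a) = 0.36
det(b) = 1.00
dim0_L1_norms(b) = [2.55, 2.39, 2.42, 2.37, 2.64, 2.55, 2.43, 2.51, 2.58]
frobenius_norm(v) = 1.46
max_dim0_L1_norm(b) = 2.64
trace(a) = 0.23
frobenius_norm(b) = 3.00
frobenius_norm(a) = 1.45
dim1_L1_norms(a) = [1.42, 1.28, 1.13, 1.35, 1.32, 1.0, 1.08, 0.85, 0.99]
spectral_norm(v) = 0.83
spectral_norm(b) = 1.01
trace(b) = -0.44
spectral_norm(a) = 0.83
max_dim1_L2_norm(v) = 0.77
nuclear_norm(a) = 3.54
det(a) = 0.00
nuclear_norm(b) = 9.00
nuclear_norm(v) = 3.56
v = b @ a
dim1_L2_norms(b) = [1.0, 1.0, 1.0, 1.0, 1.0, 1.0, 1.0, 1.0, 1.0]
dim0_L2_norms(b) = [1.0, 1.0, 1.01, 1.0, 1.0, 1.0, 1.0, 1.0, 1.0]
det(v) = 0.00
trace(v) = 0.10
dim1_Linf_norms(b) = [0.69, 0.58, 0.57, 0.57, 0.68, 0.52, 0.71, 0.61, 0.66]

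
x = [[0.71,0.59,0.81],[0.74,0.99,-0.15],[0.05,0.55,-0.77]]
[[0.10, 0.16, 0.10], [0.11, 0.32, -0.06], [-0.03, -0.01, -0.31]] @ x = [[0.19, 0.27, -0.02],[0.31, 0.35, 0.09],[-0.04, -0.20, 0.22]]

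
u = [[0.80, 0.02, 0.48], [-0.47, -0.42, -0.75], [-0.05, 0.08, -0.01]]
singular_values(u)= [1.29, 0.42, 0.04]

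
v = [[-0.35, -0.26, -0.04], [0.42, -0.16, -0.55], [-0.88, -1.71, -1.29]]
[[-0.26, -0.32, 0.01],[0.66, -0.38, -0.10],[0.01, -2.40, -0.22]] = v @ [[0.62, 0.41, -0.30], [0.28, 0.55, 0.41], [-0.80, 0.85, -0.17]]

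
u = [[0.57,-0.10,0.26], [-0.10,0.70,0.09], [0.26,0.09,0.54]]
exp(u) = [[1.84, -0.17, 0.45], [-0.17, 2.03, 0.15], [0.45, 0.15, 1.78]]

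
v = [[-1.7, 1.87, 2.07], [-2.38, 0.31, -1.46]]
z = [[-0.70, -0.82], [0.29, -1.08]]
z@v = [[3.14,-1.56,-0.25], [2.08,0.21,2.18]]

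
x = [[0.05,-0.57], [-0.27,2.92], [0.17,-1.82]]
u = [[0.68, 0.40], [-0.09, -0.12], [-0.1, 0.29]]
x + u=[[0.73, -0.17], [-0.36, 2.80], [0.07, -1.53]]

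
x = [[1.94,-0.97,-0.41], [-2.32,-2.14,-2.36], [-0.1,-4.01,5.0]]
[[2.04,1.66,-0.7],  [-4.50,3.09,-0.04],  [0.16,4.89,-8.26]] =x @[[1.29, 0.12, -0.04], [0.34, -1.41, 1.00], [0.33, -0.15, -0.85]]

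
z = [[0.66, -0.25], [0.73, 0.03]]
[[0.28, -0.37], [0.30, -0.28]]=z@[[0.41, -0.40], [-0.03, 0.41]]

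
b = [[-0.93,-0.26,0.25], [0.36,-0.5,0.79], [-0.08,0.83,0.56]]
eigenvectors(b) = [[0.70+0.00j, (0.7-0j), (0.05+0j)],[-0.01-0.62j, -0.01+0.62j, (0.47+0j)],[(-0.03+0.34j), (-0.03-0.34j), (0.88+0j)]]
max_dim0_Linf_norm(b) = 0.93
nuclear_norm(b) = 3.00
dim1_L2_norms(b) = [1.0, 1.0, 1.0]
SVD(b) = [[0.08,-0.5,-0.86],[-0.34,0.80,-0.49],[0.94,0.34,-0.1]] @ diag([1.0046339061872256, 1.003821879881663, 0.9953152003309516]) @ [[-0.28, 0.92, 0.27], [0.72, 0.01, 0.69], [0.64, 0.39, -0.67]]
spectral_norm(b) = 1.00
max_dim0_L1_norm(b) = 1.6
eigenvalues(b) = [(-0.94+0.35j), (-0.94-0.35j), (1+0j)]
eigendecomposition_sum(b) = [[(-0.47+0.18j), -0.14-0.41j, 0.10+0.21j], [(0.17+0.41j), -0.36+0.13j, (0.19-0.1j)], [(-0.06-0.23j), 0.21-0.05j, -0.11+0.04j]] + [[-0.47-0.18j,  -0.14+0.41j,  0.10-0.21j], [0.17-0.41j,  -0.36-0.13j,  (0.19+0.1j)], [-0.06+0.23j,  (0.21+0.05j),  -0.11-0.04j]] + [[0.00-0.00j, 0.02-0.00j, 0.04+0.00j], [(0.02-0j), (0.23-0j), (0.42+0j)], [(0.05-0j), (0.42-0j), (0.77+0j)]]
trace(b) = -0.87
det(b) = 1.00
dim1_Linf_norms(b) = [0.93, 0.79, 0.83]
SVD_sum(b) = [[-0.02, 0.08, 0.02], [0.1, -0.32, -0.09], [-0.26, 0.87, 0.26]] + [[-0.36, -0.01, -0.35], [0.58, 0.01, 0.56], [0.25, 0.00, 0.24]] + [[-0.55, -0.33, 0.57], [-0.31, -0.19, 0.33], [-0.07, -0.04, 0.07]]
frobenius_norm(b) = 1.73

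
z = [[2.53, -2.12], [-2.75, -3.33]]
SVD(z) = [[0.01, 1.0], [1.00, -0.01]] @ diag([4.318882239012853, 3.300599370650628]) @ [[-0.63, -0.78],[0.78, -0.63]]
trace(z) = -0.80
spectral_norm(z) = 4.32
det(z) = -14.25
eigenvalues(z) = [3.4, -4.2]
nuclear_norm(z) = 7.62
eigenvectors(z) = [[0.93, 0.30], [-0.38, 0.95]]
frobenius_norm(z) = 5.44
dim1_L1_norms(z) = [4.65, 6.08]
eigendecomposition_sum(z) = [[3.01, -0.95], [-1.23, 0.39]] + [[-0.48,-1.17], [-1.52,-3.72]]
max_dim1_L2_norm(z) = 4.32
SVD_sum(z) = [[-0.04, -0.04],[-2.72, -3.36]] + [[2.57, -2.08], [-0.03, 0.03]]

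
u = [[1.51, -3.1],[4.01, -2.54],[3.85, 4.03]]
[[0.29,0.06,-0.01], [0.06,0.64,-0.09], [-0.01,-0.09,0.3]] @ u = [[0.64, -1.09], [2.31, -2.17], [0.78, 1.47]]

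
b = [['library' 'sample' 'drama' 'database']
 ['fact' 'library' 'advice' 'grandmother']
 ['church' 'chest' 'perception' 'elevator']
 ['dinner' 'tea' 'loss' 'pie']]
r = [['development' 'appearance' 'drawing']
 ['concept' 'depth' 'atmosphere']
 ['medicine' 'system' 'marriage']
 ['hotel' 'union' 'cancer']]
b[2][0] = 'church'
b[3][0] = 'dinner'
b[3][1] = 'tea'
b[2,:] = ['church', 'chest', 'perception', 'elevator']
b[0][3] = 'database'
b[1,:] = ['fact', 'library', 'advice', 'grandmother']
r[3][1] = 'union'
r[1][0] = 'concept'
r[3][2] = 'cancer'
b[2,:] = ['church', 'chest', 'perception', 'elevator']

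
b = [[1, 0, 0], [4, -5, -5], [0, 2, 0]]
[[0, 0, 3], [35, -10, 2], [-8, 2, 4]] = b@[[0, 0, 3], [-4, 1, 2], [-3, 1, 0]]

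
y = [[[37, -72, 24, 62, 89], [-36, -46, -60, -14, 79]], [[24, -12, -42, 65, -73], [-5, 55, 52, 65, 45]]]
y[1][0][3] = 65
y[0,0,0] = 37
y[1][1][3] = 65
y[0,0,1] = -72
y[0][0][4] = 89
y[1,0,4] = -73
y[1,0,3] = 65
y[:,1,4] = [79, 45]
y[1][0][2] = -42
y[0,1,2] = -60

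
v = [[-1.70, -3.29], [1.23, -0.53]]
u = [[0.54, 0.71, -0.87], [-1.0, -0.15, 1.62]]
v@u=[[2.37, -0.71, -3.85], [1.19, 0.95, -1.93]]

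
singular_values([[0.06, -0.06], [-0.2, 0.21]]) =[0.3, 0.0]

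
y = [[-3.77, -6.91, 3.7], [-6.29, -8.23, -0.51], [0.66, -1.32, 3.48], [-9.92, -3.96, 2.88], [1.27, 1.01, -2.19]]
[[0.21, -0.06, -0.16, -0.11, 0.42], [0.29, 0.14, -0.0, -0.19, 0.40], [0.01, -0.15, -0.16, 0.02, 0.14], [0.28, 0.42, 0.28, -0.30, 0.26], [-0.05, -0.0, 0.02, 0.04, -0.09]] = y @ [[-0.02, -0.06, -0.05, 0.03, -0.0],  [-0.02, 0.03, 0.04, 0.0, -0.05],  [0.0, -0.02, -0.02, 0.0, 0.02]]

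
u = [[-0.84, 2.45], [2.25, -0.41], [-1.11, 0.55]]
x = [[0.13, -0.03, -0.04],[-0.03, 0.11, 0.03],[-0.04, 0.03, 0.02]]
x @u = [[-0.13,  0.31],[0.24,  -0.1],[0.08,  -0.1]]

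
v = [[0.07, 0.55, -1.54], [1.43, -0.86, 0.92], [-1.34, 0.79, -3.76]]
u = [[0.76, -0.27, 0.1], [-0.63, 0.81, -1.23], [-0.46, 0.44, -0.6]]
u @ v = [[-0.47,0.73,-1.79], [2.76,-2.01,6.34], [1.4,-1.11,3.37]]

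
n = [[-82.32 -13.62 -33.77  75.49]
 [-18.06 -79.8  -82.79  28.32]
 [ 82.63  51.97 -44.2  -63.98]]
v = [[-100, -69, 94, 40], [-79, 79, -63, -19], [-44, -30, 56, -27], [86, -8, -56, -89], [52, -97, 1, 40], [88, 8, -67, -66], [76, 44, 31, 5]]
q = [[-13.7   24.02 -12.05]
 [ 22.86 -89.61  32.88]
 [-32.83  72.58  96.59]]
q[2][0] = -32.83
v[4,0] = 52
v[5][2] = -67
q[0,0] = -13.7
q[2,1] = 72.58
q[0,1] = 24.02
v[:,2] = [94, -63, 56, -56, 1, -67, 31]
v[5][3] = -66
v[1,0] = -79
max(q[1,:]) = 32.88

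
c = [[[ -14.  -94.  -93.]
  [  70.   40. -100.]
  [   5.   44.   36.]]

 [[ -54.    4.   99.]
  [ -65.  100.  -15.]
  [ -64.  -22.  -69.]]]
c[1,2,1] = -22.0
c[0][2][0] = 5.0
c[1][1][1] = 100.0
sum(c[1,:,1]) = 82.0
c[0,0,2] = -93.0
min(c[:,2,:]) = -69.0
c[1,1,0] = -65.0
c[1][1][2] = -15.0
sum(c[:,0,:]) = -152.0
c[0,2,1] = 44.0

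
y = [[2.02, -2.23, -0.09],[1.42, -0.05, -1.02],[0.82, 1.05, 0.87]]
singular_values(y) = [3.23, 1.66, 1.23]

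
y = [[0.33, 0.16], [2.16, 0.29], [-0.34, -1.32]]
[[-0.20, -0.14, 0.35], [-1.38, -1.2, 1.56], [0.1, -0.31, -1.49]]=y@[[-0.65, -0.61, 0.59], [0.09, 0.39, 0.98]]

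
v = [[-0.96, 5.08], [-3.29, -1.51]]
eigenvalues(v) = [(-1.24+4.08j), (-1.24-4.08j)]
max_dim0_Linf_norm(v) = 5.08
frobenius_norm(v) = 6.31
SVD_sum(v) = [[0.03, 5.07], [-0.01, -1.53]] + [[-0.99, 0.01],[-3.28, 0.02]]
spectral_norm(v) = 5.30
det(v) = 18.16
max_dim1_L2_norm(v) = 5.17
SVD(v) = [[-0.96, 0.29], [0.29, 0.96]] @ diag([5.299717715778705, 3.427125928976254]) @ [[-0.01, -1.00],[-1.0, 0.01]]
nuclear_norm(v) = 8.73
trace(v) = -2.47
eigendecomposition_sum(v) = [[(-0.48+2.08j),2.54+0.77j], [-1.65-0.50j,-0.76+2.00j]] + [[-0.48-2.08j, (2.54-0.77j)], [(-1.65+0.5j), -0.76-2.00j]]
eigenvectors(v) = [[0.78+0.00j,(0.78-0j)], [-0.04+0.63j,-0.04-0.63j]]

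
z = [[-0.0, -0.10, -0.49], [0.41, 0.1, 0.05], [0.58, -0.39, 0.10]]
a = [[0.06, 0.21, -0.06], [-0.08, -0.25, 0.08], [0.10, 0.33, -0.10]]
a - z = [[0.06, 0.31, 0.43], [-0.49, -0.35, 0.03], [-0.48, 0.72, -0.2]]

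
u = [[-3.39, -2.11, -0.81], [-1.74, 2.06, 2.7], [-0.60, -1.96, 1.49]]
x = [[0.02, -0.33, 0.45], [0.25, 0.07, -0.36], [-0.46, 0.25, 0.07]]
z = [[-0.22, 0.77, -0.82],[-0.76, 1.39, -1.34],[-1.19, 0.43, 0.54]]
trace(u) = 0.16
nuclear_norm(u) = 10.21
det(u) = -34.16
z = u @ x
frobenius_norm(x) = 0.89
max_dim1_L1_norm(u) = 6.5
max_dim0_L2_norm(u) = 3.86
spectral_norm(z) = 2.39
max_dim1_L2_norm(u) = 4.07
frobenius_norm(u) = 6.13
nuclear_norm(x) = 1.26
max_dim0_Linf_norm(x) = 0.46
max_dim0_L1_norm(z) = 2.7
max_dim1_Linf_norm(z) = 1.39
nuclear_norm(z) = 3.78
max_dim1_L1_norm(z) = 3.49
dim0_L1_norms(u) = [5.73, 6.13, 5.0]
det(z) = 0.16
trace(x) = 0.16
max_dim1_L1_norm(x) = 0.8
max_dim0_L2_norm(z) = 1.66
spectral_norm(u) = 4.32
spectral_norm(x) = 0.67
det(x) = -0.00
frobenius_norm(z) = 2.74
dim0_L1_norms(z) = [2.17, 2.59, 2.7]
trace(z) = 1.71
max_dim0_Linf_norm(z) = 1.39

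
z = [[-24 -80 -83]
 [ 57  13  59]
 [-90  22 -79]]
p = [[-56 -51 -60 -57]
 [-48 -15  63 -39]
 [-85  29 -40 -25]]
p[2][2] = -40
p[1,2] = 63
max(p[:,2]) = 63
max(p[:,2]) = 63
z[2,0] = -90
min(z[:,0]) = -90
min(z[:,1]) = -80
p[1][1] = -15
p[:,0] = [-56, -48, -85]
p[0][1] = -51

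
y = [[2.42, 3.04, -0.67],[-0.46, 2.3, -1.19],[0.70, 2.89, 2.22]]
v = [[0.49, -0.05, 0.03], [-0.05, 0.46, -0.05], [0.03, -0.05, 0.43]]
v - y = [[-1.93, -3.09, 0.70], [0.41, -1.84, 1.14], [-0.67, -2.94, -1.79]]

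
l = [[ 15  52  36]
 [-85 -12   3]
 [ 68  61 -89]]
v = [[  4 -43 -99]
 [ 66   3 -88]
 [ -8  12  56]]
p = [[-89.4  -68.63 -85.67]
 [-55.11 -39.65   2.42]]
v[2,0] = -8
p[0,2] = -85.67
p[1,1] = -39.65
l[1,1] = -12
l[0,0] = 15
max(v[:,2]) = 56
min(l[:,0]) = -85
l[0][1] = 52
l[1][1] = -12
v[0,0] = 4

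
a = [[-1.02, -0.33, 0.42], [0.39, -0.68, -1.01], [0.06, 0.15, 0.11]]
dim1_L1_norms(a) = [1.77, 2.08, 0.32]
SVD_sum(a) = [[-0.56, 0.21, 0.64], [0.73, -0.28, -0.84], [-0.05, 0.02, 0.06]] + [[-0.46, -0.54, -0.22],[-0.34, -0.40, -0.17],[0.11, 0.13, 0.05]] + [[-0.0, 0.00, -0.00], [-0.00, 0.00, -0.0], [-0.00, 0.00, -0.00]]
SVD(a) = [[-0.61, -0.79, 0.12], [0.79, -0.59, 0.16], [-0.05, 0.19, 0.98]] @ diag([1.450297596460909, 0.9461151572929298, 0.0017294046039841179]) @ [[0.64, -0.24, -0.73], [0.62, 0.73, 0.3], [-0.46, 0.64, -0.61]]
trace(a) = -1.59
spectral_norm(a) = 1.45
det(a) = -0.00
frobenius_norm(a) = 1.73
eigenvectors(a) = [[(-0.4+0.52j), -0.40-0.52j, (0.46+0j)], [(0.75+0j), (0.75-0j), (-0.64+0j)], [-0.07-0.06j, (-0.07+0.06j), (0.61+0j)]]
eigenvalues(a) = [(-0.79+0.36j), (-0.79-0.36j), (-0+0j)]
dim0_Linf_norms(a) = [1.02, 0.68, 1.01]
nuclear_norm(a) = 2.40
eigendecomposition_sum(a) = [[-0.51-0.18j, -0.16-0.51j, 0.21-0.40j], [(0.19+0.58j), (-0.34+0.5j), (-0.51+0.09j)], [0.03-0.07j, 0.08-0.02j, (0.06+0.03j)]] + [[(-0.51+0.18j), -0.16+0.51j, (0.21+0.4j)], [0.19-0.58j, -0.34-0.50j, -0.51-0.09j], [(0.03+0.07j), 0.08+0.02j, (0.06-0.03j)]] + [[-0.00+0.00j, (-0-0j), -0.00-0.00j], [-0j, 0j, 0j], [-0.00+0.00j, -0.00-0.00j, (-0-0j)]]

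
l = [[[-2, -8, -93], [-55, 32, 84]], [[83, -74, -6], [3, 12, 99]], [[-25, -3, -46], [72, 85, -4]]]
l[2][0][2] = -46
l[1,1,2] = 99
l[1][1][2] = 99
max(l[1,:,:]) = 99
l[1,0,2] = -6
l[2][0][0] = -25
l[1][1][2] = 99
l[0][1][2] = 84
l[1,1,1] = 12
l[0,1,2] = 84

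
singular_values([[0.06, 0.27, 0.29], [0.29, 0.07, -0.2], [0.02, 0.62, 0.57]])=[0.93, 0.35, 0.05]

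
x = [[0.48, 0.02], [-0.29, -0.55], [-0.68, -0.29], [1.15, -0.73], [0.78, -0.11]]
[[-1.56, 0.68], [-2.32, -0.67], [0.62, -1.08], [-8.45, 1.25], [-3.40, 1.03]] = x@[[-3.50, 1.39], [6.06, 0.48]]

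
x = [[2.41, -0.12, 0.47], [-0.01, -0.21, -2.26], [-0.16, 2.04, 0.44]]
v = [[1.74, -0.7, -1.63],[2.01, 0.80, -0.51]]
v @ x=[[4.46, -3.39, 1.68], [4.92, -1.45, -1.09]]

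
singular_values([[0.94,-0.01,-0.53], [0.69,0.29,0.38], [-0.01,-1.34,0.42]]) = [1.45, 1.14, 0.65]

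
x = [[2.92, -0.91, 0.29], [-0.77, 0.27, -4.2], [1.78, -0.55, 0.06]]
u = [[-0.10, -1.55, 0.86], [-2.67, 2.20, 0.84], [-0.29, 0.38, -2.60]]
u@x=[[2.43,-0.8,6.53], [-8.0,2.56,-9.96], [-5.77,1.80,-1.84]]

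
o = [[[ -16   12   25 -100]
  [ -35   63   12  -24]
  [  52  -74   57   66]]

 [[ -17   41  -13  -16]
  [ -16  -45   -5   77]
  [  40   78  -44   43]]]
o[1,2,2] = -44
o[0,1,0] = -35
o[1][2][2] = -44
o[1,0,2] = -13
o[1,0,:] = [-17, 41, -13, -16]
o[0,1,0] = -35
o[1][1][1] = -45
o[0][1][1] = 63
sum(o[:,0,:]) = -84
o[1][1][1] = -45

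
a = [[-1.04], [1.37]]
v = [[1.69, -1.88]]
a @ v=[[-1.76, 1.96], [2.32, -2.58]]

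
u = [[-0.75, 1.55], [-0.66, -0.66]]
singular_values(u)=[1.76, 0.86]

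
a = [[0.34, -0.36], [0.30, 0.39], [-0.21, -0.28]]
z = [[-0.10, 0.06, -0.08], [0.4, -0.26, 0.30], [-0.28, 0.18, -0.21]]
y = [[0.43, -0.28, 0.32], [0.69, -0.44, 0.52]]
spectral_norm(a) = 0.62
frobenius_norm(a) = 0.78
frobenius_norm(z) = 0.70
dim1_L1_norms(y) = [1.03, 1.65]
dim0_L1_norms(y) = [1.12, 0.72, 0.84]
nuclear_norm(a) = 1.10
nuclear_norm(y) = 1.15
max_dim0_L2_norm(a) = 0.6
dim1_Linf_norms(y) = [0.43, 0.69]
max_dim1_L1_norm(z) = 0.96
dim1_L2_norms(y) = [0.6, 0.97]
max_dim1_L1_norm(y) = 1.65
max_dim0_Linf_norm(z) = 0.4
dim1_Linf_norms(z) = [0.1, 0.4, 0.28]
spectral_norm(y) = 1.14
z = a @ y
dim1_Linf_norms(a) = [0.36, 0.39, 0.28]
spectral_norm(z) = 0.70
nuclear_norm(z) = 0.71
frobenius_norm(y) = 1.14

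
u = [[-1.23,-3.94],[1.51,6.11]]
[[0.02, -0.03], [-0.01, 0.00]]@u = [[-0.07, -0.26], [0.01, 0.04]]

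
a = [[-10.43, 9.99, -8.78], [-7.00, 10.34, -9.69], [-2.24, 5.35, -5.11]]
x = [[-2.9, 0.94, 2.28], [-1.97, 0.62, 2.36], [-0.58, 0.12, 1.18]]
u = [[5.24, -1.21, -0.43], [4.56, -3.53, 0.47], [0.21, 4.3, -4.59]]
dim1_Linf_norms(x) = [2.9, 2.36, 1.18]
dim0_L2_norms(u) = [6.95, 5.69, 4.63]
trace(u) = -2.88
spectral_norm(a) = 24.20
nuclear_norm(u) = 14.90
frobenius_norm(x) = 5.11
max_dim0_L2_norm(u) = 6.95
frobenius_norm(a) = 24.40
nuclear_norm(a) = 27.38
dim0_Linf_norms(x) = [2.9, 0.94, 2.36]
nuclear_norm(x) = 5.79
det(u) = 40.12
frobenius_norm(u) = 10.11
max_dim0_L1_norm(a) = 25.68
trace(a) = -5.20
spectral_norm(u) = 8.15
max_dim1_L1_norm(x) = 6.12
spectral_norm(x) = 5.06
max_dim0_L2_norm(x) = 3.55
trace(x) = -1.10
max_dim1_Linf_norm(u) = 5.24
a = x @ u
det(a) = -4.66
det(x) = -0.12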